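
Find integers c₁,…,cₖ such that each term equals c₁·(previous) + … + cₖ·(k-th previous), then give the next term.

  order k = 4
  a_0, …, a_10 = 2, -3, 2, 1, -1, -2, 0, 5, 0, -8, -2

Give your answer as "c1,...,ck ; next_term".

  a_4 = -1·1 + -2·2 + -2·-3 + -1·2 = -1
  a_5 = -1·-1 + -2·1 + -2·2 + -1·-3 = -2
  a_6 = -1·-2 + -2·-1 + -2·1 + -1·2 = 0
  a_7 = -1·0 + -2·-2 + -2·-1 + -1·1 = 5
  a_8 = -1·5 + -2·0 + -2·-2 + -1·-1 = 0
  a_9 = -1·0 + -2·5 + -2·0 + -1·-2 = -8
  a_10 = -1·-8 + -2·0 + -2·5 + -1·0 = -2
  a_11 = -1·-2 + -2·-8 + -2·0 + -1·5 = 13

-1,-2,-2,-1 ; 13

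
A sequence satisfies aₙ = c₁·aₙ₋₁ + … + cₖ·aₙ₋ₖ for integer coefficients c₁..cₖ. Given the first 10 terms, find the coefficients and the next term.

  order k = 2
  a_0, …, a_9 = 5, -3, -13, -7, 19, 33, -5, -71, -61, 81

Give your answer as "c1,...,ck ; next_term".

1,-2 ; 203

  a_2 = 1·-3 + -2·5 = -13
  a_3 = 1·-13 + -2·-3 = -7
  a_4 = 1·-7 + -2·-13 = 19
  a_5 = 1·19 + -2·-7 = 33
  a_6 = 1·33 + -2·19 = -5
  a_7 = 1·-5 + -2·33 = -71
  a_8 = 1·-71 + -2·-5 = -61
  a_9 = 1·-61 + -2·-71 = 81
  a_10 = 1·81 + -2·-61 = 203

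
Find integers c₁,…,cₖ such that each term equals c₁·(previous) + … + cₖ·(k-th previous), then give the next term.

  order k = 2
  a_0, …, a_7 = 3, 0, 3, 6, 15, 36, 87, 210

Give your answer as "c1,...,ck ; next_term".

  a_2 = 2·0 + 1·3 = 3
  a_3 = 2·3 + 1·0 = 6
  a_4 = 2·6 + 1·3 = 15
  a_5 = 2·15 + 1·6 = 36
  a_6 = 2·36 + 1·15 = 87
  a_7 = 2·87 + 1·36 = 210
  a_8 = 2·210 + 1·87 = 507

2,1 ; 507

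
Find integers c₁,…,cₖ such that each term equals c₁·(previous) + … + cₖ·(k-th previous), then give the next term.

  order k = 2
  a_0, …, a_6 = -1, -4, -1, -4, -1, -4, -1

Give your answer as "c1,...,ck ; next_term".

0,1 ; -4

  a_2 = 0·-4 + 1·-1 = -1
  a_3 = 0·-1 + 1·-4 = -4
  a_4 = 0·-4 + 1·-1 = -1
  a_5 = 0·-1 + 1·-4 = -4
  a_6 = 0·-4 + 1·-1 = -1
  a_7 = 0·-1 + 1·-4 = -4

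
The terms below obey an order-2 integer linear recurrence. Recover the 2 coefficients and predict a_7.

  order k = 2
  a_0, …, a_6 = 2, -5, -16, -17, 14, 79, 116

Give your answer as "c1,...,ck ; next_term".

  a_2 = 2·-5 + -3·2 = -16
  a_3 = 2·-16 + -3·-5 = -17
  a_4 = 2·-17 + -3·-16 = 14
  a_5 = 2·14 + -3·-17 = 79
  a_6 = 2·79 + -3·14 = 116
  a_7 = 2·116 + -3·79 = -5

2,-3 ; -5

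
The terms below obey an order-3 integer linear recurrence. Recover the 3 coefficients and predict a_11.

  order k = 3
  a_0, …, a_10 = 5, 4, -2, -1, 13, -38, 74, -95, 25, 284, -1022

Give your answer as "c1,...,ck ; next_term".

-3,-3,1 ; 2239

  a_3 = -3·-2 + -3·4 + 1·5 = -1
  a_4 = -3·-1 + -3·-2 + 1·4 = 13
  a_5 = -3·13 + -3·-1 + 1·-2 = -38
  a_6 = -3·-38 + -3·13 + 1·-1 = 74
  a_7 = -3·74 + -3·-38 + 1·13 = -95
  a_8 = -3·-95 + -3·74 + 1·-38 = 25
  a_9 = -3·25 + -3·-95 + 1·74 = 284
  a_10 = -3·284 + -3·25 + 1·-95 = -1022
  a_11 = -3·-1022 + -3·284 + 1·25 = 2239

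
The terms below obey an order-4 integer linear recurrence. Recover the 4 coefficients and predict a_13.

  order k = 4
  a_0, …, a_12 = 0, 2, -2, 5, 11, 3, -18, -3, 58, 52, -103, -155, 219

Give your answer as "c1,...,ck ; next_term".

1,-2,1,2 ; 530

  a_4 = 1·5 + -2·-2 + 1·2 + 2·0 = 11
  a_5 = 1·11 + -2·5 + 1·-2 + 2·2 = 3
  a_6 = 1·3 + -2·11 + 1·5 + 2·-2 = -18
  a_7 = 1·-18 + -2·3 + 1·11 + 2·5 = -3
  a_8 = 1·-3 + -2·-18 + 1·3 + 2·11 = 58
  a_9 = 1·58 + -2·-3 + 1·-18 + 2·3 = 52
  a_10 = 1·52 + -2·58 + 1·-3 + 2·-18 = -103
  a_11 = 1·-103 + -2·52 + 1·58 + 2·-3 = -155
  a_12 = 1·-155 + -2·-103 + 1·52 + 2·58 = 219
  a_13 = 1·219 + -2·-155 + 1·-103 + 2·52 = 530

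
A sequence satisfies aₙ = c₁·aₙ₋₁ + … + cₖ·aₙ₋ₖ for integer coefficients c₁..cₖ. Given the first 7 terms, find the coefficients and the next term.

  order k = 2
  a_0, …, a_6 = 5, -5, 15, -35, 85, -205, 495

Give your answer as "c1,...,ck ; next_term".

  a_2 = -2·-5 + 1·5 = 15
  a_3 = -2·15 + 1·-5 = -35
  a_4 = -2·-35 + 1·15 = 85
  a_5 = -2·85 + 1·-35 = -205
  a_6 = -2·-205 + 1·85 = 495
  a_7 = -2·495 + 1·-205 = -1195

-2,1 ; -1195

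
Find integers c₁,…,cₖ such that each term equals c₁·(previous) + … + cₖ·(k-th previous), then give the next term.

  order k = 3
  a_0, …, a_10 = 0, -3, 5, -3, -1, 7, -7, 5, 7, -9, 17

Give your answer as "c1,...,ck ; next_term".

0,1,2 ; 5

  a_3 = 0·5 + 1·-3 + 2·0 = -3
  a_4 = 0·-3 + 1·5 + 2·-3 = -1
  a_5 = 0·-1 + 1·-3 + 2·5 = 7
  a_6 = 0·7 + 1·-1 + 2·-3 = -7
  a_7 = 0·-7 + 1·7 + 2·-1 = 5
  a_8 = 0·5 + 1·-7 + 2·7 = 7
  a_9 = 0·7 + 1·5 + 2·-7 = -9
  a_10 = 0·-9 + 1·7 + 2·5 = 17
  a_11 = 0·17 + 1·-9 + 2·7 = 5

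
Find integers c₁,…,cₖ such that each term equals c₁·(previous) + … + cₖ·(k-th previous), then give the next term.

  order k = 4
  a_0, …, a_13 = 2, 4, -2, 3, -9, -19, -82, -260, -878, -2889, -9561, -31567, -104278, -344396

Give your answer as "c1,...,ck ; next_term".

3,2,-3,-1 ; -1137482

  a_4 = 3·3 + 2·-2 + -3·4 + -1·2 = -9
  a_5 = 3·-9 + 2·3 + -3·-2 + -1·4 = -19
  a_6 = 3·-19 + 2·-9 + -3·3 + -1·-2 = -82
  a_7 = 3·-82 + 2·-19 + -3·-9 + -1·3 = -260
  a_8 = 3·-260 + 2·-82 + -3·-19 + -1·-9 = -878
  a_9 = 3·-878 + 2·-260 + -3·-82 + -1·-19 = -2889
  a_10 = 3·-2889 + 2·-878 + -3·-260 + -1·-82 = -9561
  a_11 = 3·-9561 + 2·-2889 + -3·-878 + -1·-260 = -31567
  a_12 = 3·-31567 + 2·-9561 + -3·-2889 + -1·-878 = -104278
  a_13 = 3·-104278 + 2·-31567 + -3·-9561 + -1·-2889 = -344396
  a_14 = 3·-344396 + 2·-104278 + -3·-31567 + -1·-9561 = -1137482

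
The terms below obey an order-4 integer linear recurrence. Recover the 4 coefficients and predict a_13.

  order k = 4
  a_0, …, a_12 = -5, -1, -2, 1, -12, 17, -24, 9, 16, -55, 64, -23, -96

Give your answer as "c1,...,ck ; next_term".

  a_4 = -2·1 + -1·-2 + 2·-1 + 2·-5 = -12
  a_5 = -2·-12 + -1·1 + 2·-2 + 2·-1 = 17
  a_6 = -2·17 + -1·-12 + 2·1 + 2·-2 = -24
  a_7 = -2·-24 + -1·17 + 2·-12 + 2·1 = 9
  a_8 = -2·9 + -1·-24 + 2·17 + 2·-12 = 16
  a_9 = -2·16 + -1·9 + 2·-24 + 2·17 = -55
  a_10 = -2·-55 + -1·16 + 2·9 + 2·-24 = 64
  a_11 = -2·64 + -1·-55 + 2·16 + 2·9 = -23
  a_12 = -2·-23 + -1·64 + 2·-55 + 2·16 = -96
  a_13 = -2·-96 + -1·-23 + 2·64 + 2·-55 = 233

-2,-1,2,2 ; 233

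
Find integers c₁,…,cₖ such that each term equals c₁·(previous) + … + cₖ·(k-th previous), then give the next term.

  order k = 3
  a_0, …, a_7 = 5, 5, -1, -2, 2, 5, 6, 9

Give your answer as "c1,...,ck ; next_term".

2,-1,1 ; 17

  a_3 = 2·-1 + -1·5 + 1·5 = -2
  a_4 = 2·-2 + -1·-1 + 1·5 = 2
  a_5 = 2·2 + -1·-2 + 1·-1 = 5
  a_6 = 2·5 + -1·2 + 1·-2 = 6
  a_7 = 2·6 + -1·5 + 1·2 = 9
  a_8 = 2·9 + -1·6 + 1·5 = 17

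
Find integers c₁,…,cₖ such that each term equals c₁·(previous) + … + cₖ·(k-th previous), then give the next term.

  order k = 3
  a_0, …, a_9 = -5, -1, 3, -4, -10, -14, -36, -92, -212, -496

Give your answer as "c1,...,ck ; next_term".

  a_3 = 2·3 + 0·-1 + 2·-5 = -4
  a_4 = 2·-4 + 0·3 + 2·-1 = -10
  a_5 = 2·-10 + 0·-4 + 2·3 = -14
  a_6 = 2·-14 + 0·-10 + 2·-4 = -36
  a_7 = 2·-36 + 0·-14 + 2·-10 = -92
  a_8 = 2·-92 + 0·-36 + 2·-14 = -212
  a_9 = 2·-212 + 0·-92 + 2·-36 = -496
  a_10 = 2·-496 + 0·-212 + 2·-92 = -1176

2,0,2 ; -1176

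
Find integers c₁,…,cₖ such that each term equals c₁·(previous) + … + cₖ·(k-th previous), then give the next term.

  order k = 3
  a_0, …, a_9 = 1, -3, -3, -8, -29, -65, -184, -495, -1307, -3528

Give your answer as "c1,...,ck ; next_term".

  a_3 = 1·-3 + 3·-3 + 4·1 = -8
  a_4 = 1·-8 + 3·-3 + 4·-3 = -29
  a_5 = 1·-29 + 3·-8 + 4·-3 = -65
  a_6 = 1·-65 + 3·-29 + 4·-8 = -184
  a_7 = 1·-184 + 3·-65 + 4·-29 = -495
  a_8 = 1·-495 + 3·-184 + 4·-65 = -1307
  a_9 = 1·-1307 + 3·-495 + 4·-184 = -3528
  a_10 = 1·-3528 + 3·-1307 + 4·-495 = -9429

1,3,4 ; -9429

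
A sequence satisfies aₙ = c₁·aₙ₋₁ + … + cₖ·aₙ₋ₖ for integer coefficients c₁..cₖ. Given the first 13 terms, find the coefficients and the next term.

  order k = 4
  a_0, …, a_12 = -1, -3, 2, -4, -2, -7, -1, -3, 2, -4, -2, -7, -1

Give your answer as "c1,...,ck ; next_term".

1,0,-1,1 ; -3

  a_4 = 1·-4 + 0·2 + -1·-3 + 1·-1 = -2
  a_5 = 1·-2 + 0·-4 + -1·2 + 1·-3 = -7
  a_6 = 1·-7 + 0·-2 + -1·-4 + 1·2 = -1
  a_7 = 1·-1 + 0·-7 + -1·-2 + 1·-4 = -3
  a_8 = 1·-3 + 0·-1 + -1·-7 + 1·-2 = 2
  a_9 = 1·2 + 0·-3 + -1·-1 + 1·-7 = -4
  a_10 = 1·-4 + 0·2 + -1·-3 + 1·-1 = -2
  a_11 = 1·-2 + 0·-4 + -1·2 + 1·-3 = -7
  a_12 = 1·-7 + 0·-2 + -1·-4 + 1·2 = -1
  a_13 = 1·-1 + 0·-7 + -1·-2 + 1·-4 = -3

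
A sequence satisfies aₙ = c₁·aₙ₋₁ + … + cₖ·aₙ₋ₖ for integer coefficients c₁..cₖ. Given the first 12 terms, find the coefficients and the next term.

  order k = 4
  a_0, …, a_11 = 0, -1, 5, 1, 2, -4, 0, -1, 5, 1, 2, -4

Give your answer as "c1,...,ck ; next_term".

1,0,-1,1 ; 0

  a_4 = 1·1 + 0·5 + -1·-1 + 1·0 = 2
  a_5 = 1·2 + 0·1 + -1·5 + 1·-1 = -4
  a_6 = 1·-4 + 0·2 + -1·1 + 1·5 = 0
  a_7 = 1·0 + 0·-4 + -1·2 + 1·1 = -1
  a_8 = 1·-1 + 0·0 + -1·-4 + 1·2 = 5
  a_9 = 1·5 + 0·-1 + -1·0 + 1·-4 = 1
  a_10 = 1·1 + 0·5 + -1·-1 + 1·0 = 2
  a_11 = 1·2 + 0·1 + -1·5 + 1·-1 = -4
  a_12 = 1·-4 + 0·2 + -1·1 + 1·5 = 0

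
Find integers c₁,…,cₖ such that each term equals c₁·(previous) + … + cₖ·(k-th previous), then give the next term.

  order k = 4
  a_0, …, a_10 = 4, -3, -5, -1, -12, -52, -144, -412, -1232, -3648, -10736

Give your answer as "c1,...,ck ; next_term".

  a_4 = 4·-1 + -4·-5 + 4·-3 + -4·4 = -12
  a_5 = 4·-12 + -4·-1 + 4·-5 + -4·-3 = -52
  a_6 = 4·-52 + -4·-12 + 4·-1 + -4·-5 = -144
  a_7 = 4·-144 + -4·-52 + 4·-12 + -4·-1 = -412
  a_8 = 4·-412 + -4·-144 + 4·-52 + -4·-12 = -1232
  a_9 = 4·-1232 + -4·-412 + 4·-144 + -4·-52 = -3648
  a_10 = 4·-3648 + -4·-1232 + 4·-412 + -4·-144 = -10736
  a_11 = 4·-10736 + -4·-3648 + 4·-1232 + -4·-412 = -31632

4,-4,4,-4 ; -31632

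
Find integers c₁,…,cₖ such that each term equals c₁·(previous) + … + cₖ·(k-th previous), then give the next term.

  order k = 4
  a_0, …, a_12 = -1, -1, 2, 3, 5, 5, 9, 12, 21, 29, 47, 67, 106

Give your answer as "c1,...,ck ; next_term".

1,1,-1,1 ; 155

  a_4 = 1·3 + 1·2 + -1·-1 + 1·-1 = 5
  a_5 = 1·5 + 1·3 + -1·2 + 1·-1 = 5
  a_6 = 1·5 + 1·5 + -1·3 + 1·2 = 9
  a_7 = 1·9 + 1·5 + -1·5 + 1·3 = 12
  a_8 = 1·12 + 1·9 + -1·5 + 1·5 = 21
  a_9 = 1·21 + 1·12 + -1·9 + 1·5 = 29
  a_10 = 1·29 + 1·21 + -1·12 + 1·9 = 47
  a_11 = 1·47 + 1·29 + -1·21 + 1·12 = 67
  a_12 = 1·67 + 1·47 + -1·29 + 1·21 = 106
  a_13 = 1·106 + 1·67 + -1·47 + 1·29 = 155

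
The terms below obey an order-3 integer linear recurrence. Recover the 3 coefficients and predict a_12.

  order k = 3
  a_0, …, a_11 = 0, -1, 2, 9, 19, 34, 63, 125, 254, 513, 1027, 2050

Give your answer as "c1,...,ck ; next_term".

3,-3,2 ; 4095

  a_3 = 3·2 + -3·-1 + 2·0 = 9
  a_4 = 3·9 + -3·2 + 2·-1 = 19
  a_5 = 3·19 + -3·9 + 2·2 = 34
  a_6 = 3·34 + -3·19 + 2·9 = 63
  a_7 = 3·63 + -3·34 + 2·19 = 125
  a_8 = 3·125 + -3·63 + 2·34 = 254
  a_9 = 3·254 + -3·125 + 2·63 = 513
  a_10 = 3·513 + -3·254 + 2·125 = 1027
  a_11 = 3·1027 + -3·513 + 2·254 = 2050
  a_12 = 3·2050 + -3·1027 + 2·513 = 4095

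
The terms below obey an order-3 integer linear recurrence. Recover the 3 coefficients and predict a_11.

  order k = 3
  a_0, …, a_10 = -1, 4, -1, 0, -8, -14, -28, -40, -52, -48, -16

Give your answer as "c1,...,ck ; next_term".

  a_3 = 2·-1 + 0·4 + -2·-1 = 0
  a_4 = 2·0 + 0·-1 + -2·4 = -8
  a_5 = 2·-8 + 0·0 + -2·-1 = -14
  a_6 = 2·-14 + 0·-8 + -2·0 = -28
  a_7 = 2·-28 + 0·-14 + -2·-8 = -40
  a_8 = 2·-40 + 0·-28 + -2·-14 = -52
  a_9 = 2·-52 + 0·-40 + -2·-28 = -48
  a_10 = 2·-48 + 0·-52 + -2·-40 = -16
  a_11 = 2·-16 + 0·-48 + -2·-52 = 72

2,0,-2 ; 72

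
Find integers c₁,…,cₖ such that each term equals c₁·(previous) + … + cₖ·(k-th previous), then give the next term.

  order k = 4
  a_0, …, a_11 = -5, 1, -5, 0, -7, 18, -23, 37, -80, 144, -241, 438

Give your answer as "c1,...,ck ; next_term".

  a_4 = -1·0 + 0·-5 + -2·1 + 1·-5 = -7
  a_5 = -1·-7 + 0·0 + -2·-5 + 1·1 = 18
  a_6 = -1·18 + 0·-7 + -2·0 + 1·-5 = -23
  a_7 = -1·-23 + 0·18 + -2·-7 + 1·0 = 37
  a_8 = -1·37 + 0·-23 + -2·18 + 1·-7 = -80
  a_9 = -1·-80 + 0·37 + -2·-23 + 1·18 = 144
  a_10 = -1·144 + 0·-80 + -2·37 + 1·-23 = -241
  a_11 = -1·-241 + 0·144 + -2·-80 + 1·37 = 438
  a_12 = -1·438 + 0·-241 + -2·144 + 1·-80 = -806

-1,0,-2,1 ; -806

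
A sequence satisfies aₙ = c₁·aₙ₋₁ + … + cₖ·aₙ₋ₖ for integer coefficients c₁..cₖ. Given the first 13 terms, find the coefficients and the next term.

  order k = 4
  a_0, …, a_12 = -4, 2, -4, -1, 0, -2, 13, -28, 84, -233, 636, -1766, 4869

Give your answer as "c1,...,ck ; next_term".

-2,2,-1,-2 ; -13440

  a_4 = -2·-1 + 2·-4 + -1·2 + -2·-4 = 0
  a_5 = -2·0 + 2·-1 + -1·-4 + -2·2 = -2
  a_6 = -2·-2 + 2·0 + -1·-1 + -2·-4 = 13
  a_7 = -2·13 + 2·-2 + -1·0 + -2·-1 = -28
  a_8 = -2·-28 + 2·13 + -1·-2 + -2·0 = 84
  a_9 = -2·84 + 2·-28 + -1·13 + -2·-2 = -233
  a_10 = -2·-233 + 2·84 + -1·-28 + -2·13 = 636
  a_11 = -2·636 + 2·-233 + -1·84 + -2·-28 = -1766
  a_12 = -2·-1766 + 2·636 + -1·-233 + -2·84 = 4869
  a_13 = -2·4869 + 2·-1766 + -1·636 + -2·-233 = -13440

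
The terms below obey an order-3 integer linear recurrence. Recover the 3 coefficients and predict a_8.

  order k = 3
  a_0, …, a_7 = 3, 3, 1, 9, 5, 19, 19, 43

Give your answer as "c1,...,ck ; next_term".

  a_3 = 0·1 + 2·3 + 1·3 = 9
  a_4 = 0·9 + 2·1 + 1·3 = 5
  a_5 = 0·5 + 2·9 + 1·1 = 19
  a_6 = 0·19 + 2·5 + 1·9 = 19
  a_7 = 0·19 + 2·19 + 1·5 = 43
  a_8 = 0·43 + 2·19 + 1·19 = 57

0,2,1 ; 57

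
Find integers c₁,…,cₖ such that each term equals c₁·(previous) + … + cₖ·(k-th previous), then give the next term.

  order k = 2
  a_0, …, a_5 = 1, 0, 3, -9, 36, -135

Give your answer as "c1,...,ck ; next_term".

-3,3 ; 513

  a_2 = -3·0 + 3·1 = 3
  a_3 = -3·3 + 3·0 = -9
  a_4 = -3·-9 + 3·3 = 36
  a_5 = -3·36 + 3·-9 = -135
  a_6 = -3·-135 + 3·36 = 513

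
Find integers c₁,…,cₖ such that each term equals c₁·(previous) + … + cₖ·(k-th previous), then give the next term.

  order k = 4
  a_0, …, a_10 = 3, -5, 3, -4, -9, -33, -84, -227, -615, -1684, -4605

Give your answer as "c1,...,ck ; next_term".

  a_4 = 3·-4 + -1·3 + 0·-5 + 2·3 = -9
  a_5 = 3·-9 + -1·-4 + 0·3 + 2·-5 = -33
  a_6 = 3·-33 + -1·-9 + 0·-4 + 2·3 = -84
  a_7 = 3·-84 + -1·-33 + 0·-9 + 2·-4 = -227
  a_8 = 3·-227 + -1·-84 + 0·-33 + 2·-9 = -615
  a_9 = 3·-615 + -1·-227 + 0·-84 + 2·-33 = -1684
  a_10 = 3·-1684 + -1·-615 + 0·-227 + 2·-84 = -4605
  a_11 = 3·-4605 + -1·-1684 + 0·-615 + 2·-227 = -12585

3,-1,0,2 ; -12585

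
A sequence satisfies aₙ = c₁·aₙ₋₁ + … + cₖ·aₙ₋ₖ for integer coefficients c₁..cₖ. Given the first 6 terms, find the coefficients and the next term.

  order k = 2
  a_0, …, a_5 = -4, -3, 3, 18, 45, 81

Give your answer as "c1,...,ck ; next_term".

3,-3 ; 108

  a_2 = 3·-3 + -3·-4 = 3
  a_3 = 3·3 + -3·-3 = 18
  a_4 = 3·18 + -3·3 = 45
  a_5 = 3·45 + -3·18 = 81
  a_6 = 3·81 + -3·45 = 108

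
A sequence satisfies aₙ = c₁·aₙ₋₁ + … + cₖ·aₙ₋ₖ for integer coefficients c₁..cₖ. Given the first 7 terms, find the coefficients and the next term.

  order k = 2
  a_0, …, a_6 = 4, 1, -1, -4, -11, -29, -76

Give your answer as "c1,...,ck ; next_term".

3,-1 ; -199

  a_2 = 3·1 + -1·4 = -1
  a_3 = 3·-1 + -1·1 = -4
  a_4 = 3·-4 + -1·-1 = -11
  a_5 = 3·-11 + -1·-4 = -29
  a_6 = 3·-29 + -1·-11 = -76
  a_7 = 3·-76 + -1·-29 = -199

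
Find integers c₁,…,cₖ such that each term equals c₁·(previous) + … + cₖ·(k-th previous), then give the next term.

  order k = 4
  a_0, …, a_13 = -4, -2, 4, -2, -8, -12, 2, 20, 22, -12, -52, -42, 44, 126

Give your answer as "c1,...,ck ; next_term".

1,-1,-1,1 ; 72

  a_4 = 1·-2 + -1·4 + -1·-2 + 1·-4 = -8
  a_5 = 1·-8 + -1·-2 + -1·4 + 1·-2 = -12
  a_6 = 1·-12 + -1·-8 + -1·-2 + 1·4 = 2
  a_7 = 1·2 + -1·-12 + -1·-8 + 1·-2 = 20
  a_8 = 1·20 + -1·2 + -1·-12 + 1·-8 = 22
  a_9 = 1·22 + -1·20 + -1·2 + 1·-12 = -12
  a_10 = 1·-12 + -1·22 + -1·20 + 1·2 = -52
  a_11 = 1·-52 + -1·-12 + -1·22 + 1·20 = -42
  a_12 = 1·-42 + -1·-52 + -1·-12 + 1·22 = 44
  a_13 = 1·44 + -1·-42 + -1·-52 + 1·-12 = 126
  a_14 = 1·126 + -1·44 + -1·-42 + 1·-52 = 72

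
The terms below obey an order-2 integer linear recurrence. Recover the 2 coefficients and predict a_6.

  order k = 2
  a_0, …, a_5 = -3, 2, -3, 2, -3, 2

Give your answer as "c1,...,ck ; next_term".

  a_2 = 0·2 + 1·-3 = -3
  a_3 = 0·-3 + 1·2 = 2
  a_4 = 0·2 + 1·-3 = -3
  a_5 = 0·-3 + 1·2 = 2
  a_6 = 0·2 + 1·-3 = -3

0,1 ; -3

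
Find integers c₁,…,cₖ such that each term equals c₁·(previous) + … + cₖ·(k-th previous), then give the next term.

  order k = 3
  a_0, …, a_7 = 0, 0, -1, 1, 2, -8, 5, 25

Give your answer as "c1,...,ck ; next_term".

  a_3 = -1·-1 + -3·0 + 3·0 = 1
  a_4 = -1·1 + -3·-1 + 3·0 = 2
  a_5 = -1·2 + -3·1 + 3·-1 = -8
  a_6 = -1·-8 + -3·2 + 3·1 = 5
  a_7 = -1·5 + -3·-8 + 3·2 = 25
  a_8 = -1·25 + -3·5 + 3·-8 = -64

-1,-3,3 ; -64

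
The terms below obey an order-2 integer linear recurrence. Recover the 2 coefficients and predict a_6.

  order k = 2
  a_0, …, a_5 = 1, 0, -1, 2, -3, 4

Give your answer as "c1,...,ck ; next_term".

-2,-1 ; -5

  a_2 = -2·0 + -1·1 = -1
  a_3 = -2·-1 + -1·0 = 2
  a_4 = -2·2 + -1·-1 = -3
  a_5 = -2·-3 + -1·2 = 4
  a_6 = -2·4 + -1·-3 = -5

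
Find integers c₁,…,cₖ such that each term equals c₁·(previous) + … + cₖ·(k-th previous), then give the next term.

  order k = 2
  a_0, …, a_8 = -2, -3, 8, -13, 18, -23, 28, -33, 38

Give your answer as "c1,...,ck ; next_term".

  a_2 = -2·-3 + -1·-2 = 8
  a_3 = -2·8 + -1·-3 = -13
  a_4 = -2·-13 + -1·8 = 18
  a_5 = -2·18 + -1·-13 = -23
  a_6 = -2·-23 + -1·18 = 28
  a_7 = -2·28 + -1·-23 = -33
  a_8 = -2·-33 + -1·28 = 38
  a_9 = -2·38 + -1·-33 = -43

-2,-1 ; -43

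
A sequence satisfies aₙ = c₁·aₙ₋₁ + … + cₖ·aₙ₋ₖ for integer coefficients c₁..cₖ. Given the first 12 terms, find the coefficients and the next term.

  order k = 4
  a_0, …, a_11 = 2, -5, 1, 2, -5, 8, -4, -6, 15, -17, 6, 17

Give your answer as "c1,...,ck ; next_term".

-1,-1,0,-1 ; -38

  a_4 = -1·2 + -1·1 + 0·-5 + -1·2 = -5
  a_5 = -1·-5 + -1·2 + 0·1 + -1·-5 = 8
  a_6 = -1·8 + -1·-5 + 0·2 + -1·1 = -4
  a_7 = -1·-4 + -1·8 + 0·-5 + -1·2 = -6
  a_8 = -1·-6 + -1·-4 + 0·8 + -1·-5 = 15
  a_9 = -1·15 + -1·-6 + 0·-4 + -1·8 = -17
  a_10 = -1·-17 + -1·15 + 0·-6 + -1·-4 = 6
  a_11 = -1·6 + -1·-17 + 0·15 + -1·-6 = 17
  a_12 = -1·17 + -1·6 + 0·-17 + -1·15 = -38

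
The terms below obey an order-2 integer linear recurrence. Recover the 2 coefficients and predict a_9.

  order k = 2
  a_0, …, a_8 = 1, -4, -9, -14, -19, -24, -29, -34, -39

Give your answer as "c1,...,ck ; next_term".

  a_2 = 2·-4 + -1·1 = -9
  a_3 = 2·-9 + -1·-4 = -14
  a_4 = 2·-14 + -1·-9 = -19
  a_5 = 2·-19 + -1·-14 = -24
  a_6 = 2·-24 + -1·-19 = -29
  a_7 = 2·-29 + -1·-24 = -34
  a_8 = 2·-34 + -1·-29 = -39
  a_9 = 2·-39 + -1·-34 = -44

2,-1 ; -44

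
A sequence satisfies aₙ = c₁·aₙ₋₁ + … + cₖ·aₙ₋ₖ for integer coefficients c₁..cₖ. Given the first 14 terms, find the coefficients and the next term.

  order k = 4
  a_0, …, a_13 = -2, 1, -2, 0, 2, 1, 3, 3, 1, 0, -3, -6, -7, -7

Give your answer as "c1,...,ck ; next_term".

  a_4 = 1·0 + 0·-2 + 0·1 + -1·-2 = 2
  a_5 = 1·2 + 0·0 + 0·-2 + -1·1 = 1
  a_6 = 1·1 + 0·2 + 0·0 + -1·-2 = 3
  a_7 = 1·3 + 0·1 + 0·2 + -1·0 = 3
  a_8 = 1·3 + 0·3 + 0·1 + -1·2 = 1
  a_9 = 1·1 + 0·3 + 0·3 + -1·1 = 0
  a_10 = 1·0 + 0·1 + 0·3 + -1·3 = -3
  a_11 = 1·-3 + 0·0 + 0·1 + -1·3 = -6
  a_12 = 1·-6 + 0·-3 + 0·0 + -1·1 = -7
  a_13 = 1·-7 + 0·-6 + 0·-3 + -1·0 = -7
  a_14 = 1·-7 + 0·-7 + 0·-6 + -1·-3 = -4

1,0,0,-1 ; -4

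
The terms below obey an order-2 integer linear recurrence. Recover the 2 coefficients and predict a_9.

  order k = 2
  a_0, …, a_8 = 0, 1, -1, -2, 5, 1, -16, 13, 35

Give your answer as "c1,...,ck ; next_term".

  a_2 = -1·1 + -3·0 = -1
  a_3 = -1·-1 + -3·1 = -2
  a_4 = -1·-2 + -3·-1 = 5
  a_5 = -1·5 + -3·-2 = 1
  a_6 = -1·1 + -3·5 = -16
  a_7 = -1·-16 + -3·1 = 13
  a_8 = -1·13 + -3·-16 = 35
  a_9 = -1·35 + -3·13 = -74

-1,-3 ; -74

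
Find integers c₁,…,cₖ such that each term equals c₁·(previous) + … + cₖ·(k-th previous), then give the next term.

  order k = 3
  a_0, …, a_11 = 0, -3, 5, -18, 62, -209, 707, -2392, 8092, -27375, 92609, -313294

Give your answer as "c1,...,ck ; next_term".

-3,1,-1 ; 1059866

  a_3 = -3·5 + 1·-3 + -1·0 = -18
  a_4 = -3·-18 + 1·5 + -1·-3 = 62
  a_5 = -3·62 + 1·-18 + -1·5 = -209
  a_6 = -3·-209 + 1·62 + -1·-18 = 707
  a_7 = -3·707 + 1·-209 + -1·62 = -2392
  a_8 = -3·-2392 + 1·707 + -1·-209 = 8092
  a_9 = -3·8092 + 1·-2392 + -1·707 = -27375
  a_10 = -3·-27375 + 1·8092 + -1·-2392 = 92609
  a_11 = -3·92609 + 1·-27375 + -1·8092 = -313294
  a_12 = -3·-313294 + 1·92609 + -1·-27375 = 1059866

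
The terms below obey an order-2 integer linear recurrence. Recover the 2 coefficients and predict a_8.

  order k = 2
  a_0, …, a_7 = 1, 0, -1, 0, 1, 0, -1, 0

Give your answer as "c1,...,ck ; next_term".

  a_2 = 0·0 + -1·1 = -1
  a_3 = 0·-1 + -1·0 = 0
  a_4 = 0·0 + -1·-1 = 1
  a_5 = 0·1 + -1·0 = 0
  a_6 = 0·0 + -1·1 = -1
  a_7 = 0·-1 + -1·0 = 0
  a_8 = 0·0 + -1·-1 = 1

0,-1 ; 1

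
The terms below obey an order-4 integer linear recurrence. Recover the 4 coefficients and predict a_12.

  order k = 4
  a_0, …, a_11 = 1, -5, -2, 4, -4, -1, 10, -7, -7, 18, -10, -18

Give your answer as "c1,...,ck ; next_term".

  a_4 = 0·4 + -1·-2 + 1·-5 + -1·1 = -4
  a_5 = 0·-4 + -1·4 + 1·-2 + -1·-5 = -1
  a_6 = 0·-1 + -1·-4 + 1·4 + -1·-2 = 10
  a_7 = 0·10 + -1·-1 + 1·-4 + -1·4 = -7
  a_8 = 0·-7 + -1·10 + 1·-1 + -1·-4 = -7
  a_9 = 0·-7 + -1·-7 + 1·10 + -1·-1 = 18
  a_10 = 0·18 + -1·-7 + 1·-7 + -1·10 = -10
  a_11 = 0·-10 + -1·18 + 1·-7 + -1·-7 = -18
  a_12 = 0·-18 + -1·-10 + 1·18 + -1·-7 = 35

0,-1,1,-1 ; 35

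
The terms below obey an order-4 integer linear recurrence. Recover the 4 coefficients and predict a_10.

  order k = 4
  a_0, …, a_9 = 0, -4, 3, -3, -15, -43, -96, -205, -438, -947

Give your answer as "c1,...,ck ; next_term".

3,-2,0,1 ; -2061

  a_4 = 3·-3 + -2·3 + 0·-4 + 1·0 = -15
  a_5 = 3·-15 + -2·-3 + 0·3 + 1·-4 = -43
  a_6 = 3·-43 + -2·-15 + 0·-3 + 1·3 = -96
  a_7 = 3·-96 + -2·-43 + 0·-15 + 1·-3 = -205
  a_8 = 3·-205 + -2·-96 + 0·-43 + 1·-15 = -438
  a_9 = 3·-438 + -2·-205 + 0·-96 + 1·-43 = -947
  a_10 = 3·-947 + -2·-438 + 0·-205 + 1·-96 = -2061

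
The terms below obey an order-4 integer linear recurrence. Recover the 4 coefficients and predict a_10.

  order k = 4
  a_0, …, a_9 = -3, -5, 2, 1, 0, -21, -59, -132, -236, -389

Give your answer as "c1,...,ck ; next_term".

  a_4 = 3·1 + -2·2 + -2·-5 + 3·-3 = 0
  a_5 = 3·0 + -2·1 + -2·2 + 3·-5 = -21
  a_6 = 3·-21 + -2·0 + -2·1 + 3·2 = -59
  a_7 = 3·-59 + -2·-21 + -2·0 + 3·1 = -132
  a_8 = 3·-132 + -2·-59 + -2·-21 + 3·0 = -236
  a_9 = 3·-236 + -2·-132 + -2·-59 + 3·-21 = -389
  a_10 = 3·-389 + -2·-236 + -2·-132 + 3·-59 = -608

3,-2,-2,3 ; -608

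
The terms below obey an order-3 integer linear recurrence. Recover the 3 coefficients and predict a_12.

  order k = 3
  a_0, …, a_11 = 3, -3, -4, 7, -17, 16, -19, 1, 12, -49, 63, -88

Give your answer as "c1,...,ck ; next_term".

  a_3 = -1·-4 + 1·-3 + 2·3 = 7
  a_4 = -1·7 + 1·-4 + 2·-3 = -17
  a_5 = -1·-17 + 1·7 + 2·-4 = 16
  a_6 = -1·16 + 1·-17 + 2·7 = -19
  a_7 = -1·-19 + 1·16 + 2·-17 = 1
  a_8 = -1·1 + 1·-19 + 2·16 = 12
  a_9 = -1·12 + 1·1 + 2·-19 = -49
  a_10 = -1·-49 + 1·12 + 2·1 = 63
  a_11 = -1·63 + 1·-49 + 2·12 = -88
  a_12 = -1·-88 + 1·63 + 2·-49 = 53

-1,1,2 ; 53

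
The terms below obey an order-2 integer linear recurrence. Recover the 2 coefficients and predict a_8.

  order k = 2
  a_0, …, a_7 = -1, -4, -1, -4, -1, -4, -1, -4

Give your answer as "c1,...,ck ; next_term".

0,1 ; -1

  a_2 = 0·-4 + 1·-1 = -1
  a_3 = 0·-1 + 1·-4 = -4
  a_4 = 0·-4 + 1·-1 = -1
  a_5 = 0·-1 + 1·-4 = -4
  a_6 = 0·-4 + 1·-1 = -1
  a_7 = 0·-1 + 1·-4 = -4
  a_8 = 0·-4 + 1·-1 = -1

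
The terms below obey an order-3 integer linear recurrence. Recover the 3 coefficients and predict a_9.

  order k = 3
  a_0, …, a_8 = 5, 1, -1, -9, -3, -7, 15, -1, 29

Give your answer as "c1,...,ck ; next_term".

  a_3 = 0·-1 + 1·1 + -2·5 = -9
  a_4 = 0·-9 + 1·-1 + -2·1 = -3
  a_5 = 0·-3 + 1·-9 + -2·-1 = -7
  a_6 = 0·-7 + 1·-3 + -2·-9 = 15
  a_7 = 0·15 + 1·-7 + -2·-3 = -1
  a_8 = 0·-1 + 1·15 + -2·-7 = 29
  a_9 = 0·29 + 1·-1 + -2·15 = -31

0,1,-2 ; -31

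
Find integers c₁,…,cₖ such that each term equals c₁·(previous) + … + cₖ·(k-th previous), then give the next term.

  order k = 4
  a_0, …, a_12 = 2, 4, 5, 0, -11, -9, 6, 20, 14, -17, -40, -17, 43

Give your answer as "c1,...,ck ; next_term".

0,-1,-1,-1 ; 74

  a_4 = 0·0 + -1·5 + -1·4 + -1·2 = -11
  a_5 = 0·-11 + -1·0 + -1·5 + -1·4 = -9
  a_6 = 0·-9 + -1·-11 + -1·0 + -1·5 = 6
  a_7 = 0·6 + -1·-9 + -1·-11 + -1·0 = 20
  a_8 = 0·20 + -1·6 + -1·-9 + -1·-11 = 14
  a_9 = 0·14 + -1·20 + -1·6 + -1·-9 = -17
  a_10 = 0·-17 + -1·14 + -1·20 + -1·6 = -40
  a_11 = 0·-40 + -1·-17 + -1·14 + -1·20 = -17
  a_12 = 0·-17 + -1·-40 + -1·-17 + -1·14 = 43
  a_13 = 0·43 + -1·-17 + -1·-40 + -1·-17 = 74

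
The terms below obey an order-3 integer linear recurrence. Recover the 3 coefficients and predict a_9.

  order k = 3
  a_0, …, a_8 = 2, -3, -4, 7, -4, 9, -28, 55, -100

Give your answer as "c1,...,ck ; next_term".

  a_3 = -2·-4 + -1·-3 + -2·2 = 7
  a_4 = -2·7 + -1·-4 + -2·-3 = -4
  a_5 = -2·-4 + -1·7 + -2·-4 = 9
  a_6 = -2·9 + -1·-4 + -2·7 = -28
  a_7 = -2·-28 + -1·9 + -2·-4 = 55
  a_8 = -2·55 + -1·-28 + -2·9 = -100
  a_9 = -2·-100 + -1·55 + -2·-28 = 201

-2,-1,-2 ; 201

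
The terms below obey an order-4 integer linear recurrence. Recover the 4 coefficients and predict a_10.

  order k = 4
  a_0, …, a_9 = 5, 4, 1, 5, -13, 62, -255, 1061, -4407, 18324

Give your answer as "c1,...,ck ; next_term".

-4,0,-2,3 ; -76183

  a_4 = -4·5 + 0·1 + -2·4 + 3·5 = -13
  a_5 = -4·-13 + 0·5 + -2·1 + 3·4 = 62
  a_6 = -4·62 + 0·-13 + -2·5 + 3·1 = -255
  a_7 = -4·-255 + 0·62 + -2·-13 + 3·5 = 1061
  a_8 = -4·1061 + 0·-255 + -2·62 + 3·-13 = -4407
  a_9 = -4·-4407 + 0·1061 + -2·-255 + 3·62 = 18324
  a_10 = -4·18324 + 0·-4407 + -2·1061 + 3·-255 = -76183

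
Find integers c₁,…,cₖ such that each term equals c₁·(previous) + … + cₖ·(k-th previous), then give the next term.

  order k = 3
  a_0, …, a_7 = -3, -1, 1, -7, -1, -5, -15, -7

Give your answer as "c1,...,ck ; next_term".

  a_3 = 0·1 + 1·-1 + 2·-3 = -7
  a_4 = 0·-7 + 1·1 + 2·-1 = -1
  a_5 = 0·-1 + 1·-7 + 2·1 = -5
  a_6 = 0·-5 + 1·-1 + 2·-7 = -15
  a_7 = 0·-15 + 1·-5 + 2·-1 = -7
  a_8 = 0·-7 + 1·-15 + 2·-5 = -25

0,1,2 ; -25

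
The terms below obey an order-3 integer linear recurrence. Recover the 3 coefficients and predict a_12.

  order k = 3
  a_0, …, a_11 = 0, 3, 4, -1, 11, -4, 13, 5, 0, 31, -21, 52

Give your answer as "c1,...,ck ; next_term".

-1,1,2 ; -11

  a_3 = -1·4 + 1·3 + 2·0 = -1
  a_4 = -1·-1 + 1·4 + 2·3 = 11
  a_5 = -1·11 + 1·-1 + 2·4 = -4
  a_6 = -1·-4 + 1·11 + 2·-1 = 13
  a_7 = -1·13 + 1·-4 + 2·11 = 5
  a_8 = -1·5 + 1·13 + 2·-4 = 0
  a_9 = -1·0 + 1·5 + 2·13 = 31
  a_10 = -1·31 + 1·0 + 2·5 = -21
  a_11 = -1·-21 + 1·31 + 2·0 = 52
  a_12 = -1·52 + 1·-21 + 2·31 = -11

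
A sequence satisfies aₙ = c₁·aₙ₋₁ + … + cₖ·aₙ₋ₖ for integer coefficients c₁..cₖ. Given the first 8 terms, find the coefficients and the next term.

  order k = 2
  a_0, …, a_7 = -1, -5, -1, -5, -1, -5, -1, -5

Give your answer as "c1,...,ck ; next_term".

  a_2 = 0·-5 + 1·-1 = -1
  a_3 = 0·-1 + 1·-5 = -5
  a_4 = 0·-5 + 1·-1 = -1
  a_5 = 0·-1 + 1·-5 = -5
  a_6 = 0·-5 + 1·-1 = -1
  a_7 = 0·-1 + 1·-5 = -5
  a_8 = 0·-5 + 1·-1 = -1

0,1 ; -1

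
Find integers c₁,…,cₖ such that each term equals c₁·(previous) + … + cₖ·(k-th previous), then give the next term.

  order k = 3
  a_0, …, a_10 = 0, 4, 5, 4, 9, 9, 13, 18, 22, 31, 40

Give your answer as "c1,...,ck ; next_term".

  a_3 = 0·5 + 1·4 + 1·0 = 4
  a_4 = 0·4 + 1·5 + 1·4 = 9
  a_5 = 0·9 + 1·4 + 1·5 = 9
  a_6 = 0·9 + 1·9 + 1·4 = 13
  a_7 = 0·13 + 1·9 + 1·9 = 18
  a_8 = 0·18 + 1·13 + 1·9 = 22
  a_9 = 0·22 + 1·18 + 1·13 = 31
  a_10 = 0·31 + 1·22 + 1·18 = 40
  a_11 = 0·40 + 1·31 + 1·22 = 53

0,1,1 ; 53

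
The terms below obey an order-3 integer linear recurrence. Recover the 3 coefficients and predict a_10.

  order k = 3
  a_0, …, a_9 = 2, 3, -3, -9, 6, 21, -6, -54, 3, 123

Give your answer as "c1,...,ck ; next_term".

  a_3 = -1·-3 + -2·3 + -3·2 = -9
  a_4 = -1·-9 + -2·-3 + -3·3 = 6
  a_5 = -1·6 + -2·-9 + -3·-3 = 21
  a_6 = -1·21 + -2·6 + -3·-9 = -6
  a_7 = -1·-6 + -2·21 + -3·6 = -54
  a_8 = -1·-54 + -2·-6 + -3·21 = 3
  a_9 = -1·3 + -2·-54 + -3·-6 = 123
  a_10 = -1·123 + -2·3 + -3·-54 = 33

-1,-2,-3 ; 33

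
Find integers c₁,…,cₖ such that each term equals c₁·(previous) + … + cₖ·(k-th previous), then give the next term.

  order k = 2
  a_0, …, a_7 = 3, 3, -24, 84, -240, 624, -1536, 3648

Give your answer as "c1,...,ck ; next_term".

  a_2 = -4·3 + -4·3 = -24
  a_3 = -4·-24 + -4·3 = 84
  a_4 = -4·84 + -4·-24 = -240
  a_5 = -4·-240 + -4·84 = 624
  a_6 = -4·624 + -4·-240 = -1536
  a_7 = -4·-1536 + -4·624 = 3648
  a_8 = -4·3648 + -4·-1536 = -8448

-4,-4 ; -8448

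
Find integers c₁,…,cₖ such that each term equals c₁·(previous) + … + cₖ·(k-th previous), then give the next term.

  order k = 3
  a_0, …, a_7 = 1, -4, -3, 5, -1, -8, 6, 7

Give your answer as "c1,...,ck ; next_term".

  a_3 = 0·-3 + -1·-4 + 1·1 = 5
  a_4 = 0·5 + -1·-3 + 1·-4 = -1
  a_5 = 0·-1 + -1·5 + 1·-3 = -8
  a_6 = 0·-8 + -1·-1 + 1·5 = 6
  a_7 = 0·6 + -1·-8 + 1·-1 = 7
  a_8 = 0·7 + -1·6 + 1·-8 = -14

0,-1,1 ; -14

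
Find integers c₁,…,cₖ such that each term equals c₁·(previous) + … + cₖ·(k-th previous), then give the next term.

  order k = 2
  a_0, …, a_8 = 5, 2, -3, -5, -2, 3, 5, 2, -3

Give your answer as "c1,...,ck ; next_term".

  a_2 = 1·2 + -1·5 = -3
  a_3 = 1·-3 + -1·2 = -5
  a_4 = 1·-5 + -1·-3 = -2
  a_5 = 1·-2 + -1·-5 = 3
  a_6 = 1·3 + -1·-2 = 5
  a_7 = 1·5 + -1·3 = 2
  a_8 = 1·2 + -1·5 = -3
  a_9 = 1·-3 + -1·2 = -5

1,-1 ; -5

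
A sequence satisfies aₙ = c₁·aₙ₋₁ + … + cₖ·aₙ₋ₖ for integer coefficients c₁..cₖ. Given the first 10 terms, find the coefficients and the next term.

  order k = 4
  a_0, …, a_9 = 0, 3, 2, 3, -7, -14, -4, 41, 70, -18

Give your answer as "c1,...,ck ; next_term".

  a_4 = 1·3 + -2·2 + -2·3 + 1·0 = -7
  a_5 = 1·-7 + -2·3 + -2·2 + 1·3 = -14
  a_6 = 1·-14 + -2·-7 + -2·3 + 1·2 = -4
  a_7 = 1·-4 + -2·-14 + -2·-7 + 1·3 = 41
  a_8 = 1·41 + -2·-4 + -2·-14 + 1·-7 = 70
  a_9 = 1·70 + -2·41 + -2·-4 + 1·-14 = -18
  a_10 = 1·-18 + -2·70 + -2·41 + 1·-4 = -244

1,-2,-2,1 ; -244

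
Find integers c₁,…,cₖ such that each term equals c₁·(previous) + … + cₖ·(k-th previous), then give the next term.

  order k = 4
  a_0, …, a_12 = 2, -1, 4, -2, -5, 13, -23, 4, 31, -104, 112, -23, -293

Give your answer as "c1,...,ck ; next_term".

  a_4 = 0·-2 + 1·4 + 3·-1 + -3·2 = -5
  a_5 = 0·-5 + 1·-2 + 3·4 + -3·-1 = 13
  a_6 = 0·13 + 1·-5 + 3·-2 + -3·4 = -23
  a_7 = 0·-23 + 1·13 + 3·-5 + -3·-2 = 4
  a_8 = 0·4 + 1·-23 + 3·13 + -3·-5 = 31
  a_9 = 0·31 + 1·4 + 3·-23 + -3·13 = -104
  a_10 = 0·-104 + 1·31 + 3·4 + -3·-23 = 112
  a_11 = 0·112 + 1·-104 + 3·31 + -3·4 = -23
  a_12 = 0·-23 + 1·112 + 3·-104 + -3·31 = -293
  a_13 = 0·-293 + 1·-23 + 3·112 + -3·-104 = 625

0,1,3,-3 ; 625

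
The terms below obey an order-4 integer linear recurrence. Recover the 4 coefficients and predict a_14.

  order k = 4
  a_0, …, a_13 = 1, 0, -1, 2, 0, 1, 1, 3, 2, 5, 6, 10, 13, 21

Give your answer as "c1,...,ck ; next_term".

  a_4 = 0·2 + 1·-1 + 1·0 + 1·1 = 0
  a_5 = 0·0 + 1·2 + 1·-1 + 1·0 = 1
  a_6 = 0·1 + 1·0 + 1·2 + 1·-1 = 1
  a_7 = 0·1 + 1·1 + 1·0 + 1·2 = 3
  a_8 = 0·3 + 1·1 + 1·1 + 1·0 = 2
  a_9 = 0·2 + 1·3 + 1·1 + 1·1 = 5
  a_10 = 0·5 + 1·2 + 1·3 + 1·1 = 6
  a_11 = 0·6 + 1·5 + 1·2 + 1·3 = 10
  a_12 = 0·10 + 1·6 + 1·5 + 1·2 = 13
  a_13 = 0·13 + 1·10 + 1·6 + 1·5 = 21
  a_14 = 0·21 + 1·13 + 1·10 + 1·6 = 29

0,1,1,1 ; 29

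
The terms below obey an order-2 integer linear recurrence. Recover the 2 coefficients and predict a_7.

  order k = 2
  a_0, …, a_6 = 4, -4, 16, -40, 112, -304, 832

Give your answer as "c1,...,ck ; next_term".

-2,2 ; -2272

  a_2 = -2·-4 + 2·4 = 16
  a_3 = -2·16 + 2·-4 = -40
  a_4 = -2·-40 + 2·16 = 112
  a_5 = -2·112 + 2·-40 = -304
  a_6 = -2·-304 + 2·112 = 832
  a_7 = -2·832 + 2·-304 = -2272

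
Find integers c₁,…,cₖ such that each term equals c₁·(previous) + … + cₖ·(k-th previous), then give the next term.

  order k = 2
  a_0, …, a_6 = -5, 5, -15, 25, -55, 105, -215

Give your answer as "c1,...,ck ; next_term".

  a_2 = -1·5 + 2·-5 = -15
  a_3 = -1·-15 + 2·5 = 25
  a_4 = -1·25 + 2·-15 = -55
  a_5 = -1·-55 + 2·25 = 105
  a_6 = -1·105 + 2·-55 = -215
  a_7 = -1·-215 + 2·105 = 425

-1,2 ; 425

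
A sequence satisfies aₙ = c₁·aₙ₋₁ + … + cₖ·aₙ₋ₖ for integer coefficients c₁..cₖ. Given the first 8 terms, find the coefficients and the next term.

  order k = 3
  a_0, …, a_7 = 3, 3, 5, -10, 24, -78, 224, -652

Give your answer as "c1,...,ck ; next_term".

  a_3 = -2·5 + 2·3 + -2·3 = -10
  a_4 = -2·-10 + 2·5 + -2·3 = 24
  a_5 = -2·24 + 2·-10 + -2·5 = -78
  a_6 = -2·-78 + 2·24 + -2·-10 = 224
  a_7 = -2·224 + 2·-78 + -2·24 = -652
  a_8 = -2·-652 + 2·224 + -2·-78 = 1908

-2,2,-2 ; 1908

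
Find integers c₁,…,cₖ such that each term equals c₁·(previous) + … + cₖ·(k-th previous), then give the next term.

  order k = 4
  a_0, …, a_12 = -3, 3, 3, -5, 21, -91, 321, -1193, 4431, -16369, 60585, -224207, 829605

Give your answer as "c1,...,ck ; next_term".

  a_4 = -3·-5 + 2·3 + -3·3 + -3·-3 = 21
  a_5 = -3·21 + 2·-5 + -3·3 + -3·3 = -91
  a_6 = -3·-91 + 2·21 + -3·-5 + -3·3 = 321
  a_7 = -3·321 + 2·-91 + -3·21 + -3·-5 = -1193
  a_8 = -3·-1193 + 2·321 + -3·-91 + -3·21 = 4431
  a_9 = -3·4431 + 2·-1193 + -3·321 + -3·-91 = -16369
  a_10 = -3·-16369 + 2·4431 + -3·-1193 + -3·321 = 60585
  a_11 = -3·60585 + 2·-16369 + -3·4431 + -3·-1193 = -224207
  a_12 = -3·-224207 + 2·60585 + -3·-16369 + -3·4431 = 829605
  a_13 = -3·829605 + 2·-224207 + -3·60585 + -3·-16369 = -3069877

-3,2,-3,-3 ; -3069877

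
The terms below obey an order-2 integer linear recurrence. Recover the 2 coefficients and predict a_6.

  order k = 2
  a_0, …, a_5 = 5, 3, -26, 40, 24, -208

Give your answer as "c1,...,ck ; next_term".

-2,-4 ; 320

  a_2 = -2·3 + -4·5 = -26
  a_3 = -2·-26 + -4·3 = 40
  a_4 = -2·40 + -4·-26 = 24
  a_5 = -2·24 + -4·40 = -208
  a_6 = -2·-208 + -4·24 = 320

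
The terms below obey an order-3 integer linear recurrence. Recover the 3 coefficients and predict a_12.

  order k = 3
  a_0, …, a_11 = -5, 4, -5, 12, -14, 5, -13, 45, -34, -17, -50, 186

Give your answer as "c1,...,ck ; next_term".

  a_3 = -1·-5 + -2·4 + -3·-5 = 12
  a_4 = -1·12 + -2·-5 + -3·4 = -14
  a_5 = -1·-14 + -2·12 + -3·-5 = 5
  a_6 = -1·5 + -2·-14 + -3·12 = -13
  a_7 = -1·-13 + -2·5 + -3·-14 = 45
  a_8 = -1·45 + -2·-13 + -3·5 = -34
  a_9 = -1·-34 + -2·45 + -3·-13 = -17
  a_10 = -1·-17 + -2·-34 + -3·45 = -50
  a_11 = -1·-50 + -2·-17 + -3·-34 = 186
  a_12 = -1·186 + -2·-50 + -3·-17 = -35

-1,-2,-3 ; -35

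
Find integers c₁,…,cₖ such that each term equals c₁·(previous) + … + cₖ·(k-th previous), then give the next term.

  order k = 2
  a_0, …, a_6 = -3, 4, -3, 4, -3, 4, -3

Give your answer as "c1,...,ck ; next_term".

  a_2 = 0·4 + 1·-3 = -3
  a_3 = 0·-3 + 1·4 = 4
  a_4 = 0·4 + 1·-3 = -3
  a_5 = 0·-3 + 1·4 = 4
  a_6 = 0·4 + 1·-3 = -3
  a_7 = 0·-3 + 1·4 = 4

0,1 ; 4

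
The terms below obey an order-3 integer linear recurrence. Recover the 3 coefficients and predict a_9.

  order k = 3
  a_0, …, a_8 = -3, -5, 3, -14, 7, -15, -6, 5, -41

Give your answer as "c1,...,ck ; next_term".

-1,1,2 ; 34

  a_3 = -1·3 + 1·-5 + 2·-3 = -14
  a_4 = -1·-14 + 1·3 + 2·-5 = 7
  a_5 = -1·7 + 1·-14 + 2·3 = -15
  a_6 = -1·-15 + 1·7 + 2·-14 = -6
  a_7 = -1·-6 + 1·-15 + 2·7 = 5
  a_8 = -1·5 + 1·-6 + 2·-15 = -41
  a_9 = -1·-41 + 1·5 + 2·-6 = 34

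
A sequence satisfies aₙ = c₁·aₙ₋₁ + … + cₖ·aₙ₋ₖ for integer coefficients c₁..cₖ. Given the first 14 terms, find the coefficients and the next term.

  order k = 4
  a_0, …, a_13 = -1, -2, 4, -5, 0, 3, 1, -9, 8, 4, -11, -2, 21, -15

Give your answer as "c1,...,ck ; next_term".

-1,-1,0,1 ; -17

  a_4 = -1·-5 + -1·4 + 0·-2 + 1·-1 = 0
  a_5 = -1·0 + -1·-5 + 0·4 + 1·-2 = 3
  a_6 = -1·3 + -1·0 + 0·-5 + 1·4 = 1
  a_7 = -1·1 + -1·3 + 0·0 + 1·-5 = -9
  a_8 = -1·-9 + -1·1 + 0·3 + 1·0 = 8
  a_9 = -1·8 + -1·-9 + 0·1 + 1·3 = 4
  a_10 = -1·4 + -1·8 + 0·-9 + 1·1 = -11
  a_11 = -1·-11 + -1·4 + 0·8 + 1·-9 = -2
  a_12 = -1·-2 + -1·-11 + 0·4 + 1·8 = 21
  a_13 = -1·21 + -1·-2 + 0·-11 + 1·4 = -15
  a_14 = -1·-15 + -1·21 + 0·-2 + 1·-11 = -17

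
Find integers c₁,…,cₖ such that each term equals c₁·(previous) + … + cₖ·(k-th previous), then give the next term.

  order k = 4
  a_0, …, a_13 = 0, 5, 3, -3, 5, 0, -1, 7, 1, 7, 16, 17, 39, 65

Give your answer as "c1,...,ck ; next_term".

  a_4 = 1·-3 + 1·3 + 1·5 + -1·0 = 5
  a_5 = 1·5 + 1·-3 + 1·3 + -1·5 = 0
  a_6 = 1·0 + 1·5 + 1·-3 + -1·3 = -1
  a_7 = 1·-1 + 1·0 + 1·5 + -1·-3 = 7
  a_8 = 1·7 + 1·-1 + 1·0 + -1·5 = 1
  a_9 = 1·1 + 1·7 + 1·-1 + -1·0 = 7
  a_10 = 1·7 + 1·1 + 1·7 + -1·-1 = 16
  a_11 = 1·16 + 1·7 + 1·1 + -1·7 = 17
  a_12 = 1·17 + 1·16 + 1·7 + -1·1 = 39
  a_13 = 1·39 + 1·17 + 1·16 + -1·7 = 65
  a_14 = 1·65 + 1·39 + 1·17 + -1·16 = 105

1,1,1,-1 ; 105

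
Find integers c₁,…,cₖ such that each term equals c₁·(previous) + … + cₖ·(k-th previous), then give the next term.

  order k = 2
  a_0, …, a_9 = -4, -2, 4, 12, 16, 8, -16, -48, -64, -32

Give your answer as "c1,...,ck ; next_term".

  a_2 = 2·-2 + -2·-4 = 4
  a_3 = 2·4 + -2·-2 = 12
  a_4 = 2·12 + -2·4 = 16
  a_5 = 2·16 + -2·12 = 8
  a_6 = 2·8 + -2·16 = -16
  a_7 = 2·-16 + -2·8 = -48
  a_8 = 2·-48 + -2·-16 = -64
  a_9 = 2·-64 + -2·-48 = -32
  a_10 = 2·-32 + -2·-64 = 64

2,-2 ; 64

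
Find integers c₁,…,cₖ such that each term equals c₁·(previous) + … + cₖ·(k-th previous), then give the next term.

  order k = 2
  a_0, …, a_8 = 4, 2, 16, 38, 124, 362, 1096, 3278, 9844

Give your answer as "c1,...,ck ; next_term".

2,3 ; 29522

  a_2 = 2·2 + 3·4 = 16
  a_3 = 2·16 + 3·2 = 38
  a_4 = 2·38 + 3·16 = 124
  a_5 = 2·124 + 3·38 = 362
  a_6 = 2·362 + 3·124 = 1096
  a_7 = 2·1096 + 3·362 = 3278
  a_8 = 2·3278 + 3·1096 = 9844
  a_9 = 2·9844 + 3·3278 = 29522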